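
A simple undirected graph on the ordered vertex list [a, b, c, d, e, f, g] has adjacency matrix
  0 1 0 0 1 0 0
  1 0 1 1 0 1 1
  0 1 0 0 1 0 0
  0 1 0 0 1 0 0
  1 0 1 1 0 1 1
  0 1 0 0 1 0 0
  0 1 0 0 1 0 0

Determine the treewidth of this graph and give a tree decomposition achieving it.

Treewidth 2.
One optimal decomposition is:
Bags: B1 = {a, b, e}  B2 = {b, e, g}  B3 = {b, c, e}  B4 = {b, d, e}  B5 = {b, e, f}
Tree: B1–B2, B2–B3, B3–B4, B4–B5

Each bag holds 3 vertices, so the decomposition has width 2, which upper-bounds the treewidth. For the lower bound, G contains the cycle e–a–b–g–e, so G is not a forest; only forests have treewidth ≤ 1, hence tw(G) ≥ 2. Combining the bounds, tw(G) = 2.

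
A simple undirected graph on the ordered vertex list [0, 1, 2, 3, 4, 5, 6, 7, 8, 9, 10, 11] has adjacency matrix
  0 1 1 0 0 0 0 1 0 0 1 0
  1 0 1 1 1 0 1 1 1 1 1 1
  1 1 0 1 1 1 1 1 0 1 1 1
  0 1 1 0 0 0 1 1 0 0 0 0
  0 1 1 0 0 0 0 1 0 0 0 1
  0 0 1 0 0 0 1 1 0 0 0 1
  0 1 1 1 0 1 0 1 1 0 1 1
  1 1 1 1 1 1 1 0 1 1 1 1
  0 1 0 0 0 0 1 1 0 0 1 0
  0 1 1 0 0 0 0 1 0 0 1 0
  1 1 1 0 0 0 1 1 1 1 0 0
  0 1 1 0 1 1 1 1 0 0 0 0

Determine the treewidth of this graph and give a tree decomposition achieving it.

Each bag holds 5 vertices, so the decomposition has width 4, which upper-bounds the treewidth. For the lower bound, the 5 vertices {1, 6, 7, 8, 10} are pairwise adjacent, and any tree decomposition puts a clique entirely inside one bag — forcing width ≥ 4. Therefore the treewidth is 4.

Treewidth 4.
Bags: B1 = {1, 2, 6, 7, 11}  B2 = {1, 2, 6, 7, 10}  B3 = {2, 5, 6, 7, 11}  B4 = {1, 2, 7, 9, 10}  B5 = {1, 2, 3, 6, 7}  B6 = {1, 2, 4, 7, 11}  B7 = {0, 1, 2, 7, 10}  B8 = {1, 6, 7, 8, 10}
Tree: B1–B2, B1–B3, B2–B4, B2–B5, B1–B6, B4–B7, B2–B8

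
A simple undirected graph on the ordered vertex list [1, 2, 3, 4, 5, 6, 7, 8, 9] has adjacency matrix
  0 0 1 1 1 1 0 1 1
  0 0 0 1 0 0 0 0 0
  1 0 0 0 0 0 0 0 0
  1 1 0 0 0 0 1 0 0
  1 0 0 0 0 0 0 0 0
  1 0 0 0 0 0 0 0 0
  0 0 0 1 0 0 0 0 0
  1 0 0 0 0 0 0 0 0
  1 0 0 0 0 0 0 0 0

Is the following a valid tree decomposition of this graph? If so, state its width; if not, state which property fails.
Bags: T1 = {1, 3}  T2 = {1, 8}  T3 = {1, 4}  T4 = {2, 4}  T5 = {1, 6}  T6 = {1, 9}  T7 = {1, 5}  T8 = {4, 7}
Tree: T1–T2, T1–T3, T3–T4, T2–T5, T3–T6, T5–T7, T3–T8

Yes; width 1.

Checking the three conditions: (i) the bags cover all of {1, 2, 3, 4, 5, 6, 7, 8, 9}; (ii) for each edge, some bag contains both endpoints; (iii) the bags containing any fixed vertex form a subtree. All hold, so the decomposition is valid with width 2 − 1 = 1.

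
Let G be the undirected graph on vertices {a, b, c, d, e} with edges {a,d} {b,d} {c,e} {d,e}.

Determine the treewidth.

1

A width-1 tree decomposition is:
Bags: B1 = {b, d}  B2 = {d, e}  B3 = {c, e}  B4 = {a, d}
Tree: B1–B2, B2–B3, B1–B4
Every bag has size at most 2, so the width is 2 − 1 = 1 and tw(G) ≤ 1. G has an edge, so its treewidth is at least 1. Combining the bounds, tw(G) = 1.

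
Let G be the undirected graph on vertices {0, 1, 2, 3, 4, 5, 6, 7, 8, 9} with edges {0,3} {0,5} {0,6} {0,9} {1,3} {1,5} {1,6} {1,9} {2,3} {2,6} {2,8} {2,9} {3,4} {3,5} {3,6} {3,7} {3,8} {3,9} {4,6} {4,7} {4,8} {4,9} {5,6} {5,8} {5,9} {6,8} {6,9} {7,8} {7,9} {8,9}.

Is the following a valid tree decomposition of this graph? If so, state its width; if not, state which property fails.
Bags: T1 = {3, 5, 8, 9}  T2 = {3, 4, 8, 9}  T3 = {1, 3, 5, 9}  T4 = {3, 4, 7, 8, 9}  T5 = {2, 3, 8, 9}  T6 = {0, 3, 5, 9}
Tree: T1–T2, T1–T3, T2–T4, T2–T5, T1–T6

No — vertex 6 appears in no bag.

A tree decomposition must satisfy three properties: every vertex lies in some bag; for every edge, both endpoints lie together in some bag; and for every vertex, the bags containing it form a connected subtree. Here vertex 6 appears in no bag, so the decomposition is invalid.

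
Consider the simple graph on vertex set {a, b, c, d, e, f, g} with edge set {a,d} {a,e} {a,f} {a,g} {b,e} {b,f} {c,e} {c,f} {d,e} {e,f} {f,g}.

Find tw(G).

2

A width-2 tree decomposition is:
Bags: B1 = {a, e, f}  B2 = {c, e, f}  B3 = {a, f, g}  B4 = {a, d, e}  B5 = {b, e, f}
Tree: B1–B2, B1–B3, B1–B4, B1–B5
The largest bag has 3 vertices, giving width 2; this decomposition certifies tw(G) ≤ 2. Conversely, {a, d, e} is a clique of size 3, and the vertices of any clique must share a bag in every tree decomposition; so some bag has ≥ 3 vertices and tw(G) ≥ 2. Therefore the treewidth is 2.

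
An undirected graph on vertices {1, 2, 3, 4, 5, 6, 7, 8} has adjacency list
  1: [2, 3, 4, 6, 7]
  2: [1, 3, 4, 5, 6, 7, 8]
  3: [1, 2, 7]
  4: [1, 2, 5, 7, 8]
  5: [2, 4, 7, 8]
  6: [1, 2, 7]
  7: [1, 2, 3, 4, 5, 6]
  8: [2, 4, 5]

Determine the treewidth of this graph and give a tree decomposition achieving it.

Each bag holds 4 vertices, so the decomposition has width 3, which upper-bounds the treewidth. Conversely, {2, 4, 5, 8} is a clique of size 4, and the vertices of any clique must share a bag in every tree decomposition; so some bag has ≥ 4 vertices and tw(G) ≥ 3. Combining the bounds, tw(G) = 3.

Treewidth 3.
One optimal decomposition is:
Bags: B1 = {1, 2, 3, 7}  B2 = {1, 2, 4, 7}  B3 = {2, 4, 5, 7}  B4 = {2, 4, 5, 8}  B5 = {1, 2, 6, 7}
Tree: B1–B2, B2–B3, B3–B4, B1–B5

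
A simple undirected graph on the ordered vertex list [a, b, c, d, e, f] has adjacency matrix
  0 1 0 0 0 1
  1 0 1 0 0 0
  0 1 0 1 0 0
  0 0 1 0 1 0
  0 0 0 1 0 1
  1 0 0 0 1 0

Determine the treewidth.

2

A width-2 tree decomposition is:
Bags: B1 = {d, e, f}  B2 = {c, d, f}  B3 = {b, c, f}  B4 = {a, b, f}
Tree: B1–B2, B2–B3, B3–B4
Every bag has size at most 3, so the width is 3 − 1 = 2 and tw(G) ≤ 2. The edges f–e–d–c–b–a–f form a cycle, so G is not a tree and its treewidth is at least 2. The upper and lower bounds meet at 2, so that is the treewidth.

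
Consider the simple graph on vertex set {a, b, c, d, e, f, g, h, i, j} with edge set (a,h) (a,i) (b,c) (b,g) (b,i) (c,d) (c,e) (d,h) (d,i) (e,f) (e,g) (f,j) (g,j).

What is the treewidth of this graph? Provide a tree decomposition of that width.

Every bag has size at most 3, so the width is 3 − 1 = 2 and tw(G) ≤ 2. For the lower bound, G contains the cycle f–j–g–e–f, so G is not a forest; only forests have treewidth ≤ 1, hence tw(G) ≥ 2. Therefore the treewidth is 2.

Treewidth 2.
One such decomposition:
Bags: B1 = {e, f, j}  B2 = {e, g, j}  B3 = {c, e, g}  B4 = {b, c, g}  B5 = {b, c, d}  B6 = {b, d, i}  B7 = {d, h, i}  B8 = {a, h, i}
Tree: B1–B2, B2–B3, B3–B4, B4–B5, B5–B6, B6–B7, B7–B8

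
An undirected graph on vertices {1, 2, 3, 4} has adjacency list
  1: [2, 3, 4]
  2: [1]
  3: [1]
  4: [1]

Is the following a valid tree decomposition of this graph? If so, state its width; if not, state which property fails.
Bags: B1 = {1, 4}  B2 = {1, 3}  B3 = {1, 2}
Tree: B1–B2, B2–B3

Yes; width 1.

Vertex coverage: the bags together contain {1, 2, 3, 4}, the full vertex set. Edge coverage: each edge of G has both endpoints in at least one bag. Running intersection: for every vertex, the bags containing it form a connected subtree. All three properties hold, so this is a valid tree decomposition of width max|bag| − 1 = 1, and hence tw(G) ≤ 1.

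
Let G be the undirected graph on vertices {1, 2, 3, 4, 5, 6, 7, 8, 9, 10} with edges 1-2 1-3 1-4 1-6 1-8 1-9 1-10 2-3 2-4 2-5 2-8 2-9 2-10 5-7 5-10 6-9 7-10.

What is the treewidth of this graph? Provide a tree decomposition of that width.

The largest bag has 3 vertices, giving width 2; this decomposition certifies tw(G) ≤ 2. On the other hand G contains the 3-clique {1, 2, 3}. A clique must lie in a single bag of any decomposition, so no decomposition can have width below 2. The upper and lower bounds meet at 2, so that is the treewidth.

Treewidth 2.
Bags: B1 = {1, 2, 9}  B2 = {1, 2, 8}  B3 = {1, 2, 10}  B4 = {1, 2, 4}  B5 = {1, 6, 9}  B6 = {1, 2, 3}  B7 = {2, 5, 10}  B8 = {5, 7, 10}
Tree: B1–B2, B2–B3, B3–B4, B1–B5, B4–B6, B3–B7, B7–B8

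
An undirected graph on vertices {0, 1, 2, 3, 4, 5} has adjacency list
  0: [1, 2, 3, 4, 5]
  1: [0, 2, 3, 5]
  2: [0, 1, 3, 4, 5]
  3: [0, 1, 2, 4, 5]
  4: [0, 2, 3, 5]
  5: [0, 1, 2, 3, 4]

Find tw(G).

A width-4 tree decomposition is:
Bags: B1 = {0, 1, 2, 3, 5}  B2 = {0, 2, 3, 4, 5}
Tree: B1–B2
Every bag has size at most 5, so the width is 5 − 1 = 4 and tw(G) ≤ 4. Conversely, {0, 1, 2, 3, 5} is a clique of size 5, and the vertices of any clique must share a bag in every tree decomposition; so some bag has ≥ 5 vertices and tw(G) ≥ 4. Hence tw(G) = 4 exactly.

4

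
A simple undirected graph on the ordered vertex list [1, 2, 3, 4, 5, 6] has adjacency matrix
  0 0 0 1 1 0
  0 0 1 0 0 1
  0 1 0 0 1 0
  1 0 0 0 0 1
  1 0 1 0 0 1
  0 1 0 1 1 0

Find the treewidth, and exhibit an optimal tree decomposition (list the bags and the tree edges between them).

Every bag has size at most 3, so the width is 3 − 1 = 2 and tw(G) ≤ 2. For the lower bound, G contains the cycle 4–1–5–6–4, so G is not a forest; only forests have treewidth ≤ 1, hence tw(G) ≥ 2. Combining the bounds, tw(G) = 2.

Treewidth 2.
One such decomposition:
Bags: B1 = {1, 4, 6}  B2 = {1, 5, 6}  B3 = {2, 5, 6}  B4 = {2, 3, 5}
Tree: B1–B2, B2–B3, B3–B4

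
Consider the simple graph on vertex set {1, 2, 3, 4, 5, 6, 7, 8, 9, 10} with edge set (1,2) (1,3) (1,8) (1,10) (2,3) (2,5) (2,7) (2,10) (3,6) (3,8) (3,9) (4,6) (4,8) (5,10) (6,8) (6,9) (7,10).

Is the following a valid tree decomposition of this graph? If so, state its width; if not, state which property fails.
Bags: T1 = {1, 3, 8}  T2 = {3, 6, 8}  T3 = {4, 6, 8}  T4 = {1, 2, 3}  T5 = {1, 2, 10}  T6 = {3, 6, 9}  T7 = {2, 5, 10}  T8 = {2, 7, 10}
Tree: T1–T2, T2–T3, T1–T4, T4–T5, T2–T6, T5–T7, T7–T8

Yes; width 2.

Vertex coverage: the bags together contain {1, 2, 3, 4, 5, 6, 7, 8, 9, 10}, the full vertex set. Edge coverage: each edge of G has both endpoints in at least one bag. Running intersection: for every vertex, the bags containing it form a connected subtree. All three properties hold, so this is a valid tree decomposition of width max|bag| − 1 = 2, and hence tw(G) ≤ 2.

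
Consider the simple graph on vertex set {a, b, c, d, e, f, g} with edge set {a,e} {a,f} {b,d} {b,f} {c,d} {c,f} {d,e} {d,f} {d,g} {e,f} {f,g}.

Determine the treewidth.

A width-2 tree decomposition is:
Bags: B1 = {d, e, f}  B2 = {c, d, f}  B3 = {b, d, f}  B4 = {a, e, f}  B5 = {d, f, g}
Tree: B1–B2, B2–B3, B1–B4, B3–B5
Each bag holds 3 vertices, so the decomposition has width 2, which upper-bounds the treewidth. Conversely, {d, f, g} is a clique of size 3, and the vertices of any clique must share a bag in every tree decomposition; so some bag has ≥ 3 vertices and tw(G) ≥ 2. Combining the bounds, tw(G) = 2.

2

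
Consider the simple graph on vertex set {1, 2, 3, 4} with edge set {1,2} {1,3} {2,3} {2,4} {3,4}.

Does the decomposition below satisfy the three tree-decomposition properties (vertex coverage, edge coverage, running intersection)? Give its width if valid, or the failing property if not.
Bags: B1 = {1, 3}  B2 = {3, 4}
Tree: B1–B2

A tree decomposition must satisfy three properties: every vertex lies in some bag; for every edge, both endpoints lie together in some bag; and for every vertex, the bags containing it form a connected subtree. Here vertex 2 appears in no bag, so the decomposition is invalid.

No — vertex 2 appears in no bag.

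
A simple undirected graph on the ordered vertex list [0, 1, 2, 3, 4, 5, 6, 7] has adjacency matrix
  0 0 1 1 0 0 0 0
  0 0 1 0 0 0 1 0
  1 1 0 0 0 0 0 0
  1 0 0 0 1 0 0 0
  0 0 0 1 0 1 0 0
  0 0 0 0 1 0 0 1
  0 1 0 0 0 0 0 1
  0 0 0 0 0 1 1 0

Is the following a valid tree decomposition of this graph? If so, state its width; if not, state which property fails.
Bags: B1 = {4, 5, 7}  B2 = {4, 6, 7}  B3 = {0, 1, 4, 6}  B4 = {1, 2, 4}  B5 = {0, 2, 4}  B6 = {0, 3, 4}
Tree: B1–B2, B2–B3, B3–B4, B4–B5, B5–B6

No — bags containing vertex 0 are not connected in the tree.

A tree decomposition must satisfy three properties: every vertex lies in some bag; for every edge, both endpoints lie together in some bag; and for every vertex, the bags containing it form a connected subtree. Here bags containing vertex 0 are not connected in the tree, so the decomposition is invalid.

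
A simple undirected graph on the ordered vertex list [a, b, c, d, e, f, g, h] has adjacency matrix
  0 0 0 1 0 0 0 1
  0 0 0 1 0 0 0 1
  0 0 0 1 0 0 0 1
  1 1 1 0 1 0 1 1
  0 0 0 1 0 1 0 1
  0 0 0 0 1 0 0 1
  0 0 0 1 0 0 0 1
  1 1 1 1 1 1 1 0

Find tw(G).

2

A width-2 tree decomposition is:
Bags: B1 = {d, e, h}  B2 = {a, d, h}  B3 = {e, f, h}  B4 = {d, g, h}  B5 = {c, d, h}  B6 = {b, d, h}
Tree: B1–B2, B1–B3, B2–B4, B4–B5, B5–B6
The largest bag has 3 vertices, giving width 2; this decomposition certifies tw(G) ≤ 2. For the lower bound, the 3 vertices {d, g, h} are pairwise adjacent, and any tree decomposition puts a clique entirely inside one bag — forcing width ≥ 2. Hence tw(G) = 2 exactly.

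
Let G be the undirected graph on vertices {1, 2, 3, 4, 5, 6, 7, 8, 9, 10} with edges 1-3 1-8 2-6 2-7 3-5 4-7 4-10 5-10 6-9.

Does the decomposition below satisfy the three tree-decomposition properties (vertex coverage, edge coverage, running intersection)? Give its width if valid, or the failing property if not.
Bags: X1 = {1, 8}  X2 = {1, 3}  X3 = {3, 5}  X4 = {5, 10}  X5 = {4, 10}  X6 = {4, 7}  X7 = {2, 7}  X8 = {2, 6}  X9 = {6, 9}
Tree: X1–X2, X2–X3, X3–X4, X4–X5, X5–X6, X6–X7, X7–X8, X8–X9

Yes; width 1.

Vertex coverage: the bags together contain {1, 2, 3, 4, 5, 6, 7, 8, 9, 10}, the full vertex set. Edge coverage: each edge of G has both endpoints in at least one bag. Running intersection: for every vertex, the bags containing it form a connected subtree. All three properties hold, so this is a valid tree decomposition of width max|bag| − 1 = 1, and hence tw(G) ≤ 1.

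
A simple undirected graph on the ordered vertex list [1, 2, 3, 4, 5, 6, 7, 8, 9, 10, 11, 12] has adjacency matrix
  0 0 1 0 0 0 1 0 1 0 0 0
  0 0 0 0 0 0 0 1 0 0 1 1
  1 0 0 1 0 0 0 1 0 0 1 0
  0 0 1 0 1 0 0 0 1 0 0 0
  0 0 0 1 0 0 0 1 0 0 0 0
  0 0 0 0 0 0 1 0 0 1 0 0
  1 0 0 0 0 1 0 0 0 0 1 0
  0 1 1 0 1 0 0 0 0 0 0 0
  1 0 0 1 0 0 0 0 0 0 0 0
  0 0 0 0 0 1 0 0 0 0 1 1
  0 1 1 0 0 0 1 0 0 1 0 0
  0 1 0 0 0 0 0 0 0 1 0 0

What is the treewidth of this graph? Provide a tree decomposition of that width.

Treewidth 3.
One optimal decomposition is:
Bags: B1 = {1, 4, 5, 9}  B2 = {1, 3, 4, 5}  B3 = {1, 3, 5, 8}  B4 = {1, 3, 7, 8}  B5 = {3, 7, 8, 11}  B6 = {2, 7, 8, 11}  B7 = {2, 6, 7, 11}  B8 = {2, 6, 10, 11}  B9 = {2, 6, 10, 12}
Tree: B1–B2, B2–B3, B3–B4, B4–B5, B5–B6, B6–B7, B7–B8, B8–B9

Each bag holds 4 vertices, so the decomposition has width 3, which upper-bounds the treewidth. For the lower bound: the 4 vertex sets {4,5,9}, {1}, {3}, {2,7,8,11} are disjoint, each induces a connected subgraph, and every pair is joined by at least one edge of G. Contracting each set to a single vertex therefore yields K_{4} as a minor, and since treewidth is minor-monotone, tw(G) ≥ tw(K_{4}) = 3. Therefore the treewidth is 3.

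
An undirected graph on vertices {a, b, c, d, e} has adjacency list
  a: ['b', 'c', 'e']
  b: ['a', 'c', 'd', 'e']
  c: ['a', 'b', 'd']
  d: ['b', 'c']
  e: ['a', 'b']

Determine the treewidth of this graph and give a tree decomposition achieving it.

The largest bag has 3 vertices, giving width 2; this decomposition certifies tw(G) ≤ 2. For the lower bound, the 3 vertices {a, b, e} are pairwise adjacent, and any tree decomposition puts a clique entirely inside one bag — forcing width ≥ 2. Hence tw(G) = 2 exactly.

Treewidth 2.
One optimal decomposition is:
Bags: B1 = {a, b, c}  B2 = {a, b, e}  B3 = {b, c, d}
Tree: B1–B2, B1–B3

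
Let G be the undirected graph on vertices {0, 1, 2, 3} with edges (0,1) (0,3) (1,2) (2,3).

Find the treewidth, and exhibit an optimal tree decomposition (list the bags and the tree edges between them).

Treewidth 2.
Bags: B1 = {0, 1, 2}  B2 = {0, 2, 3}
Tree: B1–B2

Each bag holds 3 vertices, so the decomposition has width 2, which upper-bounds the treewidth. The edges 2–1–0–3–2 form a cycle, so G is not a tree and its treewidth is at least 2. Hence tw(G) = 2 exactly.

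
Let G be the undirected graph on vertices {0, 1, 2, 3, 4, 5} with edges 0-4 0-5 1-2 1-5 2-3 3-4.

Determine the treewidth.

A width-2 tree decomposition is:
Bags: B1 = {1, 2, 3}  B2 = {1, 3, 4}  B3 = {0, 1, 4}  B4 = {0, 1, 5}
Tree: B1–B2, B2–B3, B3–B4
The largest bag has 3 vertices, giving width 2; this decomposition certifies tw(G) ≤ 2. Since 1–2–3–4–0–5–1 is a cycle in G, G is not acyclic. Forests are exactly the graphs of treewidth ≤ 1, so tw(G) ≥ 2. Hence tw(G) = 2 exactly.

2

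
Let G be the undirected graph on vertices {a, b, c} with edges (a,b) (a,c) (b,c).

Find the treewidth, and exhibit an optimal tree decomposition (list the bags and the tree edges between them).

A single bag containing all 3 vertices is trivially a valid decomposition of width 2. For the lower bound, the 3 vertices {a, b, c} are pairwise adjacent, and any tree decomposition puts a clique entirely inside one bag — forcing width ≥ 2. Therefore the treewidth is 2.

Treewidth 2.
One optimal decomposition is:
Bags: B1 = {a, b, c}
Tree: (single bag)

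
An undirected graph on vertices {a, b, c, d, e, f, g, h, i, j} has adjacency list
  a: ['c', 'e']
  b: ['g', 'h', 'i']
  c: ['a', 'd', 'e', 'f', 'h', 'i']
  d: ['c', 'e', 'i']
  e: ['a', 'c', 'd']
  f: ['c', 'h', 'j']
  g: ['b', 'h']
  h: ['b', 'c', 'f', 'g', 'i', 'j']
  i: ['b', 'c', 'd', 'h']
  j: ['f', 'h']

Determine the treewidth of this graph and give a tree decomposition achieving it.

Each bag holds 3 vertices, so the decomposition has width 2, which upper-bounds the treewidth. For the lower bound, the 3 vertices {c, d, e} are pairwise adjacent, and any tree decomposition puts a clique entirely inside one bag — forcing width ≥ 2. Combining the bounds, tw(G) = 2.

Treewidth 2.
Bags: B1 = {c, d, i}  B2 = {c, d, e}  B3 = {a, c, e}  B4 = {c, h, i}  B5 = {b, h, i}  B6 = {c, f, h}  B7 = {b, g, h}  B8 = {f, h, j}
Tree: B1–B2, B2–B3, B1–B4, B4–B5, B4–B6, B5–B7, B6–B8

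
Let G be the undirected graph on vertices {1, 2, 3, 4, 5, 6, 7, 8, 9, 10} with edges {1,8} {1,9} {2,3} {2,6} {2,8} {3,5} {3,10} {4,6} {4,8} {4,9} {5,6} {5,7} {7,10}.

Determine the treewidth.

A width-2 tree decomposition is:
Bags: B1 = {5, 7, 10}  B2 = {3, 5, 10}  B3 = {3, 5, 6}  B4 = {2, 3, 6}  B5 = {2, 4, 6}  B6 = {2, 4, 8}  B7 = {4, 8, 9}  B8 = {1, 8, 9}
Tree: B1–B2, B2–B3, B3–B4, B4–B5, B5–B6, B6–B7, B7–B8
Each bag holds 3 vertices, so the decomposition has width 2, which upper-bounds the treewidth. The edges 7–10–3–5–7 form a cycle, so G is not a tree and its treewidth is at least 2. Hence tw(G) = 2 exactly.

2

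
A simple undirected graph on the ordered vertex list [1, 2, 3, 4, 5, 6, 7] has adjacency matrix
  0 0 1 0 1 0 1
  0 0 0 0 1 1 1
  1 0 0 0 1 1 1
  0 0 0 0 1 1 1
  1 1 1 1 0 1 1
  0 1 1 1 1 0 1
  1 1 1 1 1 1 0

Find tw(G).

3

A width-3 tree decomposition is:
Bags: B1 = {1, 3, 5, 7}  B2 = {3, 5, 6, 7}  B3 = {4, 5, 6, 7}  B4 = {2, 5, 6, 7}
Tree: B1–B2, B2–B3, B3–B4
Every bag has size at most 4, so the width is 4 − 1 = 3 and tw(G) ≤ 3. For the lower bound, the 4 vertices {1, 3, 5, 7} are pairwise adjacent, and any tree decomposition puts a clique entirely inside one bag — forcing width ≥ 3. Combining the bounds, tw(G) = 3.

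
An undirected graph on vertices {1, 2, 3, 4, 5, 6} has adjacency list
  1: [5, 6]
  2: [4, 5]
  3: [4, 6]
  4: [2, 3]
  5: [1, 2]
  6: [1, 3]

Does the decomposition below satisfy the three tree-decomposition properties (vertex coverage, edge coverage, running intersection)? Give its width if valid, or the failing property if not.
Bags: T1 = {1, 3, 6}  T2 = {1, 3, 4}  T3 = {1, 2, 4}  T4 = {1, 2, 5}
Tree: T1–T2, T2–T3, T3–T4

Checking the three conditions: (i) the bags cover all of {1, 2, 3, 4, 5, 6}; (ii) for each edge, some bag contains both endpoints; (iii) the bags containing any fixed vertex form a subtree. All hold, so the decomposition is valid with width 3 − 1 = 2.

Yes; width 2.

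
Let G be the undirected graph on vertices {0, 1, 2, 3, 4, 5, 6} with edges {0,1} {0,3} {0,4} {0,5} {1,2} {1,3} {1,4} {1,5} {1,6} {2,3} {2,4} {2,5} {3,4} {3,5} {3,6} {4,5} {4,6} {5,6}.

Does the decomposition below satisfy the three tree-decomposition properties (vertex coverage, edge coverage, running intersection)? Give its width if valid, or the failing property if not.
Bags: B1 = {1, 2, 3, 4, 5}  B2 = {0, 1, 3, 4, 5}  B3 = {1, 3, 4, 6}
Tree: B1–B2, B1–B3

A tree decomposition must satisfy three properties: every vertex lies in some bag; for every edge, both endpoints lie together in some bag; and for every vertex, the bags containing it form a connected subtree. Here edge (5,6) lies in no bag, so the decomposition is invalid.

No — edge (5,6) lies in no bag.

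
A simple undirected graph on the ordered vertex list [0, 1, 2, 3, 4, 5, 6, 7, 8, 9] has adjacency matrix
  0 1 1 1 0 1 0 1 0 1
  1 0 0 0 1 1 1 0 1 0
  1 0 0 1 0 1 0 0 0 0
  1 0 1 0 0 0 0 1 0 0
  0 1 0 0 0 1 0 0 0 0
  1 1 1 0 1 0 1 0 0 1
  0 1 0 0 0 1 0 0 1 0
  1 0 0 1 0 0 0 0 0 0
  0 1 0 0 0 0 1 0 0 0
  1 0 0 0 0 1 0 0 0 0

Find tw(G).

A width-2 tree decomposition is:
Bags: B1 = {1, 6, 8}  B2 = {1, 5, 6}  B3 = {0, 1, 5}  B4 = {0, 2, 5}  B5 = {0, 5, 9}  B6 = {1, 4, 5}  B7 = {0, 2, 3}  B8 = {0, 3, 7}
Tree: B1–B2, B2–B3, B3–B4, B4–B5, B2–B6, B4–B7, B7–B8
The largest bag has 3 vertices, giving width 2; this decomposition certifies tw(G) ≤ 2. Conversely, {0, 2, 3} is a clique of size 3, and the vertices of any clique must share a bag in every tree decomposition; so some bag has ≥ 3 vertices and tw(G) ≥ 2. Hence tw(G) = 2 exactly.

2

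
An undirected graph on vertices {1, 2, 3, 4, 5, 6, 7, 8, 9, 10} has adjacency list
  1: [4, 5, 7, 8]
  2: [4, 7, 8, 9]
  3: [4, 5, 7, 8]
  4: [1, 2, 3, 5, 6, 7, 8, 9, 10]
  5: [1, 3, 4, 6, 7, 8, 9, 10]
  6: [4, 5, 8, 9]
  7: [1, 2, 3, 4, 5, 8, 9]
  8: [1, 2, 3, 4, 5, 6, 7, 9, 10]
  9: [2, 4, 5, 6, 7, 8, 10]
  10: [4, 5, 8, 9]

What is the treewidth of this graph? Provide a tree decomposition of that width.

Every bag has size at most 5, so the width is 5 − 1 = 4 and tw(G) ≤ 4. On the other hand G contains the 5-clique {2, 4, 7, 8, 9}. A clique must lie in a single bag of any decomposition, so no decomposition can have width below 4. Therefore the treewidth is 4.

Treewidth 4.
Bags: B1 = {1, 4, 5, 7, 8}  B2 = {4, 5, 7, 8, 9}  B3 = {4, 5, 6, 8, 9}  B4 = {2, 4, 7, 8, 9}  B5 = {3, 4, 5, 7, 8}  B6 = {4, 5, 8, 9, 10}
Tree: B1–B2, B2–B3, B2–B4, B2–B5, B2–B6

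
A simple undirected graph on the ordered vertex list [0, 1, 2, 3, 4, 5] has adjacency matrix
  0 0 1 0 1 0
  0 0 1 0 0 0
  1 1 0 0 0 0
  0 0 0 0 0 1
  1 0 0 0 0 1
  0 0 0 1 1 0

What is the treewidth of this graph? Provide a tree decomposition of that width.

Each bag holds 2 vertices, so the decomposition has width 1, which upper-bounds the treewidth. G has an edge, so its treewidth is at least 1. Hence tw(G) = 1 exactly.

Treewidth 1.
Bags: B1 = {1, 2}  B2 = {0, 2}  B3 = {0, 4}  B4 = {4, 5}  B5 = {3, 5}
Tree: B1–B2, B2–B3, B3–B4, B4–B5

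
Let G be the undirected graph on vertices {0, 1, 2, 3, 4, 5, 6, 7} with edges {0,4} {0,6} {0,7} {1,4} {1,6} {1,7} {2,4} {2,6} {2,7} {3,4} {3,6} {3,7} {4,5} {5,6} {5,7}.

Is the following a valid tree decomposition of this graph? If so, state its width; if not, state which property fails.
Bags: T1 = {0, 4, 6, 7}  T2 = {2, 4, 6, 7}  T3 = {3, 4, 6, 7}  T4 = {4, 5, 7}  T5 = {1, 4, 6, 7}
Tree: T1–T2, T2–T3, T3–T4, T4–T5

No — edge (6,5) lies in no bag.

A tree decomposition must satisfy three properties: every vertex lies in some bag; for every edge, both endpoints lie together in some bag; and for every vertex, the bags containing it form a connected subtree. Here edge (6,5) lies in no bag, so the decomposition is invalid.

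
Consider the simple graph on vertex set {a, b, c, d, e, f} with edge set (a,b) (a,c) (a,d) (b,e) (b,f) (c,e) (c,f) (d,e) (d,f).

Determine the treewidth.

A width-3 tree decomposition is:
Bags: B1 = {a, b, e, f}  B2 = {a, c, e, f}  B3 = {a, d, e, f}
Tree: B1–B2, B2–B3
Each bag holds 4 vertices, so the decomposition has width 3, which upper-bounds the treewidth. For the lower bound: the 4 vertex sets {b,e}, {c,f}, {a}, {d} are disjoint, each induces a connected subgraph, and every pair is joined by at least one edge of G. Contracting each set to a single vertex therefore yields K_{4} as a minor, and since treewidth is minor-monotone, tw(G) ≥ tw(K_{4}) = 3. The upper and lower bounds meet at 3, so that is the treewidth.

3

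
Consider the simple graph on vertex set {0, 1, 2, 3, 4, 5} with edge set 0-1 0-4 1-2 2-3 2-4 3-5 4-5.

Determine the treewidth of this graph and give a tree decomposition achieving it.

Each bag holds 3 vertices, so the decomposition has width 2, which upper-bounds the treewidth. The edges 3–5–4–2–3 form a cycle, so G is not a tree and its treewidth is at least 2. Combining the bounds, tw(G) = 2.

Treewidth 2.
One such decomposition:
Bags: B1 = {2, 3, 5}  B2 = {2, 4, 5}  B3 = {1, 2, 4}  B4 = {0, 1, 4}
Tree: B1–B2, B2–B3, B3–B4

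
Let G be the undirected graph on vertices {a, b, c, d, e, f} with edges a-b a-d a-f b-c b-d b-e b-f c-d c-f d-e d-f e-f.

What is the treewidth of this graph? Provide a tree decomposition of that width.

Each bag holds 4 vertices, so the decomposition has width 3, which upper-bounds the treewidth. On the other hand G contains the 4-clique {b, d, e, f}. A clique must lie in a single bag of any decomposition, so no decomposition can have width below 3. Therefore the treewidth is 3.

Treewidth 3.
Bags: B1 = {b, c, d, f}  B2 = {a, b, d, f}  B3 = {b, d, e, f}
Tree: B1–B2, B2–B3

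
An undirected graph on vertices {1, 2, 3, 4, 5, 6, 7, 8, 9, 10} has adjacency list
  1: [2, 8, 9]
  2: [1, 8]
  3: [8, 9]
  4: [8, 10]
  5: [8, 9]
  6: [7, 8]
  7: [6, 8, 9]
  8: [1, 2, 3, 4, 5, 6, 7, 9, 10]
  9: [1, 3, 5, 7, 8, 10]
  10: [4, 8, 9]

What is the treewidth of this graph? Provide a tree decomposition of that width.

Treewidth 2.
Bags: B1 = {1, 8, 9}  B2 = {1, 2, 8}  B3 = {7, 8, 9}  B4 = {6, 7, 8}  B5 = {8, 9, 10}  B6 = {4, 8, 10}  B7 = {5, 8, 9}  B8 = {3, 8, 9}
Tree: B1–B2, B1–B3, B3–B4, B3–B5, B5–B6, B5–B7, B3–B8

The largest bag has 3 vertices, giving width 2; this decomposition certifies tw(G) ≤ 2. For the lower bound, the 3 vertices {1, 8, 9} are pairwise adjacent, and any tree decomposition puts a clique entirely inside one bag — forcing width ≥ 2. The upper and lower bounds meet at 2, so that is the treewidth.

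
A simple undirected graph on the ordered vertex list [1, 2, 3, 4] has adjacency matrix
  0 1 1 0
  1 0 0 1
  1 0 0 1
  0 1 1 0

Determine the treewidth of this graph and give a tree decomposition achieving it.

Treewidth 2.
One optimal decomposition is:
Bags: B1 = {1, 3, 4}  B2 = {1, 2, 4}
Tree: B1–B2

Every bag has size at most 3, so the width is 3 − 1 = 2 and tw(G) ≤ 2. For the lower bound, G contains the cycle 1–3–4–2–1, so G is not a forest; only forests have treewidth ≤ 1, hence tw(G) ≥ 2. Combining the bounds, tw(G) = 2.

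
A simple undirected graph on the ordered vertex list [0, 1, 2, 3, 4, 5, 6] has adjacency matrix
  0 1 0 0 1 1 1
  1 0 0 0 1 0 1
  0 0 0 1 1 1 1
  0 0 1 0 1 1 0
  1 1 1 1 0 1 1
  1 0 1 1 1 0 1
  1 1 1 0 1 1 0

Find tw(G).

3

A width-3 tree decomposition is:
Bags: B1 = {0, 4, 5, 6}  B2 = {2, 4, 5, 6}  B3 = {0, 1, 4, 6}  B4 = {2, 3, 4, 5}
Tree: B1–B2, B1–B3, B2–B4
Each bag holds 4 vertices, so the decomposition has width 3, which upper-bounds the treewidth. For the lower bound, the 4 vertices {0, 1, 4, 6} are pairwise adjacent, and any tree decomposition puts a clique entirely inside one bag — forcing width ≥ 3. The upper and lower bounds meet at 3, so that is the treewidth.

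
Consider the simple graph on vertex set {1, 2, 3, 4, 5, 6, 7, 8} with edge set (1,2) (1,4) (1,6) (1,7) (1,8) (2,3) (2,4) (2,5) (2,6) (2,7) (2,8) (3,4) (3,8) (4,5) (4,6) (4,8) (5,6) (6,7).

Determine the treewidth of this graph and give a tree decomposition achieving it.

Treewidth 3.
One such decomposition:
Bags: B1 = {1, 2, 4, 6}  B2 = {1, 2, 4, 8}  B3 = {1, 2, 6, 7}  B4 = {2, 3, 4, 8}  B5 = {2, 4, 5, 6}
Tree: B1–B2, B1–B3, B2–B4, B1–B5

The largest bag has 4 vertices, giving width 3; this decomposition certifies tw(G) ≤ 3. On the other hand G contains the 4-clique {1, 2, 4, 8}. A clique must lie in a single bag of any decomposition, so no decomposition can have width below 3. Hence tw(G) = 3 exactly.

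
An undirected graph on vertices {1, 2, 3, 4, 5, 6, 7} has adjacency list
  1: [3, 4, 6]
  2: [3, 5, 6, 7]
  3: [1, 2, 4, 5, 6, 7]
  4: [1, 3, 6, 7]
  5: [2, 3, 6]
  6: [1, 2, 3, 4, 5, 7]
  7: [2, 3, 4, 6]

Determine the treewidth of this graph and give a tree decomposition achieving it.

Every bag has size at most 4, so the width is 4 − 1 = 3 and tw(G) ≤ 3. Conversely, {1, 3, 4, 6} is a clique of size 4, and the vertices of any clique must share a bag in every tree decomposition; so some bag has ≥ 4 vertices and tw(G) ≥ 3. Combining the bounds, tw(G) = 3.

Treewidth 3.
Bags: B1 = {3, 4, 6, 7}  B2 = {2, 3, 6, 7}  B3 = {2, 3, 5, 6}  B4 = {1, 3, 4, 6}
Tree: B1–B2, B2–B3, B1–B4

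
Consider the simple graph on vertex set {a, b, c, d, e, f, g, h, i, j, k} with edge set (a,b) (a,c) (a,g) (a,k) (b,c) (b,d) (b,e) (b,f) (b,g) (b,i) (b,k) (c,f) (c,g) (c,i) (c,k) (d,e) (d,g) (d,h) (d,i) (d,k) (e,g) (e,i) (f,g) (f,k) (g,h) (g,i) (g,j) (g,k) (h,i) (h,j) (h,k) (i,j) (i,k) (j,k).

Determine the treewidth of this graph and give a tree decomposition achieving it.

Treewidth 4.
One optimal decomposition is:
Bags: B1 = {d, g, h, i, k}  B2 = {b, d, g, i, k}  B3 = {b, d, e, g, i}  B4 = {b, c, g, i, k}  B5 = {b, c, f, g, k}  B6 = {a, b, c, g, k}  B7 = {g, h, i, j, k}
Tree: B1–B2, B2–B3, B2–B4, B4–B5, B5–B6, B1–B7

Each bag holds 5 vertices, so the decomposition has width 4, which upper-bounds the treewidth. Conversely, {b, d, e, g, i} is a clique of size 5, and the vertices of any clique must share a bag in every tree decomposition; so some bag has ≥ 5 vertices and tw(G) ≥ 4. Hence tw(G) = 4 exactly.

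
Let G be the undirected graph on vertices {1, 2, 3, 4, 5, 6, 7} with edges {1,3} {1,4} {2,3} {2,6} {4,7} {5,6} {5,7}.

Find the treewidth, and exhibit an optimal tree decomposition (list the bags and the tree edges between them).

The largest bag has 3 vertices, giving width 2; this decomposition certifies tw(G) ≤ 2. For the lower bound, G contains the cycle 3–2–6–5–7–4–1–3, so G is not a forest; only forests have treewidth ≤ 1, hence tw(G) ≥ 2. The upper and lower bounds meet at 2, so that is the treewidth.

Treewidth 2.
One optimal decomposition is:
Bags: B1 = {2, 3, 6}  B2 = {3, 5, 6}  B3 = {3, 5, 7}  B4 = {3, 4, 7}  B5 = {1, 3, 4}
Tree: B1–B2, B2–B3, B3–B4, B4–B5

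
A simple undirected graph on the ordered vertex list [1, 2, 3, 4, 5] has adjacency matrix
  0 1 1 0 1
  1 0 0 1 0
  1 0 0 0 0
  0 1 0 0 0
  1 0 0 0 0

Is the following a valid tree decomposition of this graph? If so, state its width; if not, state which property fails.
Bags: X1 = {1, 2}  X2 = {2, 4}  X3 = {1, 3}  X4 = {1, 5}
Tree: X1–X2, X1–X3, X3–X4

Yes; width 1.

Checking the three conditions: (i) the bags cover all of {1, 2, 3, 4, 5}; (ii) for each edge, some bag contains both endpoints; (iii) the bags containing any fixed vertex form a subtree. All hold, so the decomposition is valid with width 2 − 1 = 1.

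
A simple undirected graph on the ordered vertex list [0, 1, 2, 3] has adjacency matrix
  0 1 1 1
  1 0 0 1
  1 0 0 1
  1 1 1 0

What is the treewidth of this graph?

A width-2 tree decomposition is:
Bags: B1 = {0, 2, 3}  B2 = {0, 1, 3}
Tree: B1–B2
The largest bag has 3 vertices, giving width 2; this decomposition certifies tw(G) ≤ 2. Conversely, {0, 1, 3} is a clique of size 3, and the vertices of any clique must share a bag in every tree decomposition; so some bag has ≥ 3 vertices and tw(G) ≥ 2. Hence tw(G) = 2 exactly.

2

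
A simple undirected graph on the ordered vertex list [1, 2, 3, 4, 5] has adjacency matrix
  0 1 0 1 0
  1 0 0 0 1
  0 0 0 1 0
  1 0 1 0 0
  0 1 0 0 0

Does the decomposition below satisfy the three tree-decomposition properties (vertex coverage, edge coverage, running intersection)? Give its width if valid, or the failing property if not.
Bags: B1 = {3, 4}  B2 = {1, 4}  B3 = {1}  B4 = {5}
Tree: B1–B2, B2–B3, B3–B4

A tree decomposition must satisfy three properties: every vertex lies in some bag; for every edge, both endpoints lie together in some bag; and for every vertex, the bags containing it form a connected subtree. Here vertex 2 appears in no bag, so the decomposition is invalid.

No — vertex 2 appears in no bag.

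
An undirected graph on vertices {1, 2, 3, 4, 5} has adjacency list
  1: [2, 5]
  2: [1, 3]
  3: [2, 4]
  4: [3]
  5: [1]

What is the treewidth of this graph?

1

A width-1 tree decomposition is:
Bags: B1 = {3, 4}  B2 = {2, 3}  B3 = {1, 2}  B4 = {1, 5}
Tree: B1–B2, B2–B3, B3–B4
Each bag holds 2 vertices, so the decomposition has width 1, which upper-bounds the treewidth. G has an edge, so its treewidth is at least 1. The upper and lower bounds meet at 1, so that is the treewidth.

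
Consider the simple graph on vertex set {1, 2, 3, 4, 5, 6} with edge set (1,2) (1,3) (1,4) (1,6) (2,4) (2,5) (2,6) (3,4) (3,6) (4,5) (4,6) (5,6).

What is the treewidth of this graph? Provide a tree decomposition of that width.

Treewidth 3.
Bags: B1 = {1, 2, 4, 6}  B2 = {2, 4, 5, 6}  B3 = {1, 3, 4, 6}
Tree: B1–B2, B1–B3

Every bag has size at most 4, so the width is 4 − 1 = 3 and tw(G) ≤ 3. Conversely, {1, 2, 4, 6} is a clique of size 4, and the vertices of any clique must share a bag in every tree decomposition; so some bag has ≥ 4 vertices and tw(G) ≥ 3. Combining the bounds, tw(G) = 3.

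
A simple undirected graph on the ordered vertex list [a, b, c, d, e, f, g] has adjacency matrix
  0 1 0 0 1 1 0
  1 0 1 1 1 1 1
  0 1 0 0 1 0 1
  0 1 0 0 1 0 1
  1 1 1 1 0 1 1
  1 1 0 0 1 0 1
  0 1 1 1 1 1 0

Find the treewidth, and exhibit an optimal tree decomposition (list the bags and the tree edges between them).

Treewidth 3.
Bags: B1 = {b, c, e, g}  B2 = {b, d, e, g}  B3 = {b, e, f, g}  B4 = {a, b, e, f}
Tree: B1–B2, B1–B3, B3–B4

Each bag holds 4 vertices, so the decomposition has width 3, which upper-bounds the treewidth. Conversely, {b, d, e, g} is a clique of size 4, and the vertices of any clique must share a bag in every tree decomposition; so some bag has ≥ 4 vertices and tw(G) ≥ 3. The upper and lower bounds meet at 3, so that is the treewidth.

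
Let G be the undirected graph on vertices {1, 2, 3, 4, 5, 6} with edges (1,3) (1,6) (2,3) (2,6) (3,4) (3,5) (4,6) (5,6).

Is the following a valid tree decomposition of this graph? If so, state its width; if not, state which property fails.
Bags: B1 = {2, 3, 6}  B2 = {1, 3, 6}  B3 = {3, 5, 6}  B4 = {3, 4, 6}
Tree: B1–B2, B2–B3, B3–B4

Yes; width 2.

Checking the three conditions: (i) the bags cover all of {1, 2, 3, 4, 5, 6}; (ii) for each edge, some bag contains both endpoints; (iii) the bags containing any fixed vertex form a subtree. All hold, so the decomposition is valid with width 3 − 1 = 2.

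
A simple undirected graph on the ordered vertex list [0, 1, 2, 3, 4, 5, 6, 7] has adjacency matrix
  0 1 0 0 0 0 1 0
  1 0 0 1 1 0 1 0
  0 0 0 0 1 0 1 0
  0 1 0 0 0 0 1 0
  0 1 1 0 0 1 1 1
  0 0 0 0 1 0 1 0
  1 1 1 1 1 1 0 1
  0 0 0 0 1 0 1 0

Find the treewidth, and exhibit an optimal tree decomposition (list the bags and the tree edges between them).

Every bag has size at most 3, so the width is 3 − 1 = 2 and tw(G) ≤ 2. Conversely, {0, 1, 6} is a clique of size 3, and the vertices of any clique must share a bag in every tree decomposition; so some bag has ≥ 3 vertices and tw(G) ≥ 2. Hence tw(G) = 2 exactly.

Treewidth 2.
Bags: B1 = {1, 3, 6}  B2 = {0, 1, 6}  B3 = {1, 4, 6}  B4 = {4, 5, 6}  B5 = {4, 6, 7}  B6 = {2, 4, 6}
Tree: B1–B2, B1–B3, B3–B4, B4–B5, B3–B6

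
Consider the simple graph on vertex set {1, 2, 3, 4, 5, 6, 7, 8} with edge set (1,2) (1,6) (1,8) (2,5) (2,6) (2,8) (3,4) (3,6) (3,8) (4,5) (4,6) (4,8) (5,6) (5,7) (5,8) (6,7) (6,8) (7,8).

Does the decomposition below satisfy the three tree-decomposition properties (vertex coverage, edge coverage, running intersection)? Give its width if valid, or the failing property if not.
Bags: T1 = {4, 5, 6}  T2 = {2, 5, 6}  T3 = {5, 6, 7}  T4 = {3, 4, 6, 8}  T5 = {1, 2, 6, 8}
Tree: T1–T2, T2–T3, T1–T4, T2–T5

A tree decomposition must satisfy three properties: every vertex lies in some bag; for every edge, both endpoints lie together in some bag; and for every vertex, the bags containing it form a connected subtree. Here edge (8,5) lies in no bag, so the decomposition is invalid.

No — edge (8,5) lies in no bag.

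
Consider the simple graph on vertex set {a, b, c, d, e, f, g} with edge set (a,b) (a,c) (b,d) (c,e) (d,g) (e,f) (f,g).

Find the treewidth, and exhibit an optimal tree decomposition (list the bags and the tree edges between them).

Treewidth 2.
One optimal decomposition is:
Bags: B1 = {d, f, g}  B2 = {b, d, f}  B3 = {a, b, f}  B4 = {a, c, f}  B5 = {c, e, f}
Tree: B1–B2, B2–B3, B3–B4, B4–B5

Every bag has size at most 3, so the width is 3 − 1 = 2 and tw(G) ≤ 2. For the lower bound, G contains the cycle f–g–d–b–a–c–e–f, so G is not a forest; only forests have treewidth ≤ 1, hence tw(G) ≥ 2. Therefore the treewidth is 2.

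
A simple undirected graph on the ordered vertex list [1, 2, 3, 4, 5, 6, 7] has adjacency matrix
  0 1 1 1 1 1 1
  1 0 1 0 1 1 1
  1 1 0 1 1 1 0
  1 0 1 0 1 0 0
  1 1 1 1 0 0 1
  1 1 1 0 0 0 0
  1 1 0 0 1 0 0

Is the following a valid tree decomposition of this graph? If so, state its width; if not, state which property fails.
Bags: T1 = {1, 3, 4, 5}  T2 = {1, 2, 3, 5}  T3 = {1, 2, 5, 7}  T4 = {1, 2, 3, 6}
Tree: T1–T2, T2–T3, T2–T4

Every vertex of G appears in some bag (union = {1, 2, 3, 4, 5, 6, 7}); every edge is covered by a bag; and for each vertex v the set of bags containing v is connected in the bag tree. The decomposition is therefore valid. The largest bag has 4 vertices, so the width is 3.

Yes; width 3.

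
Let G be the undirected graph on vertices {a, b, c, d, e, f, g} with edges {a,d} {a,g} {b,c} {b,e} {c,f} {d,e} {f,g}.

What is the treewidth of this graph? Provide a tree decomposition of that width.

Treewidth 2.
One such decomposition:
Bags: B1 = {c, f, g}  B2 = {a, c, g}  B3 = {a, c, d}  B4 = {c, d, e}  B5 = {b, c, e}
Tree: B1–B2, B2–B3, B3–B4, B4–B5

Each bag holds 3 vertices, so the decomposition has width 2, which upper-bounds the treewidth. For the lower bound, G contains the cycle c–f–g–a–d–e–b–c, so G is not a forest; only forests have treewidth ≤ 1, hence tw(G) ≥ 2. Combining the bounds, tw(G) = 2.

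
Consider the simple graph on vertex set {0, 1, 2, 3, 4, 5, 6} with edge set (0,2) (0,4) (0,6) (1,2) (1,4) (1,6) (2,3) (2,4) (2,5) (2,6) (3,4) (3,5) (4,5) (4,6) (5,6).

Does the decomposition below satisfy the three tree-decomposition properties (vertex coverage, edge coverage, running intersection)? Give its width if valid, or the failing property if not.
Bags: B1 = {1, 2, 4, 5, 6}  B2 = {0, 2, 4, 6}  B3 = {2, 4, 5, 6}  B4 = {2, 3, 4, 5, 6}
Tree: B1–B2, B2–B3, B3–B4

No — bags containing vertex 5 are not connected in the tree.

A tree decomposition must satisfy three properties: every vertex lies in some bag; for every edge, both endpoints lie together in some bag; and for every vertex, the bags containing it form a connected subtree. Here bags containing vertex 5 are not connected in the tree, so the decomposition is invalid.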